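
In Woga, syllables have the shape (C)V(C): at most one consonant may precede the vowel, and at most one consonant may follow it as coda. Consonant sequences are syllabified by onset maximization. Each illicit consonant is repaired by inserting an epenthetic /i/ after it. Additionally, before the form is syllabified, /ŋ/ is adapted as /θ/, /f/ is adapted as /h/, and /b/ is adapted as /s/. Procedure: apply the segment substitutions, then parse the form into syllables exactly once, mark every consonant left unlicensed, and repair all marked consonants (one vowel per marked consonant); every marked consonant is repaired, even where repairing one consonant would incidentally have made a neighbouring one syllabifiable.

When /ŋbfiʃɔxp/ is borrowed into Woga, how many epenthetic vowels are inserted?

After substitution the input is /θshiʃɔxp/.
The unsyllabifiable consonants are /θ/, /s/, /p/; each receives one epenthetic vowel.

3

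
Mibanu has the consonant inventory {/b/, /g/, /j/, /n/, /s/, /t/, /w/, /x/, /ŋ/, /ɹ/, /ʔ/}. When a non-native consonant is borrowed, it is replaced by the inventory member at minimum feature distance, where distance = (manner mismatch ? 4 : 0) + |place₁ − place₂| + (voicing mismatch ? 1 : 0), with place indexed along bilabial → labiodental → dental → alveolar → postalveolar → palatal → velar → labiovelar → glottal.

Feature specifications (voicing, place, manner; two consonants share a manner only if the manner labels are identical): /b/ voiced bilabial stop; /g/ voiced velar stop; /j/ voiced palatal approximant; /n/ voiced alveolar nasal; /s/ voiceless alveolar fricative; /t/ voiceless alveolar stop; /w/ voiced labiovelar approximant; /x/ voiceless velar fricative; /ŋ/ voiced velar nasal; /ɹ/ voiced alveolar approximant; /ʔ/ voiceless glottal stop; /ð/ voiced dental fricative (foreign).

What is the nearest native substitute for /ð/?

s

/s/ is closest: same manner (fricative), place distance 1 (dental→alveolar), voicing differs (+1); total 2. Next closest is /n/ at distance 5.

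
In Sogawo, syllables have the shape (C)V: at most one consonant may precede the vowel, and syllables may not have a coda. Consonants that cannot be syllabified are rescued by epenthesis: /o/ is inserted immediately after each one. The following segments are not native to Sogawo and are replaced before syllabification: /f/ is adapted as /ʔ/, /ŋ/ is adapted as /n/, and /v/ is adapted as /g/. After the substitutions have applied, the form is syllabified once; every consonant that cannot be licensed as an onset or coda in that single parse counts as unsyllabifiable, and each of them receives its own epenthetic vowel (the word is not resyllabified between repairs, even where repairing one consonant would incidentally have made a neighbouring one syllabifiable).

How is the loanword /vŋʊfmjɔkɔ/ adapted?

gonʊʔomojɔkɔ

Substitution: /v/ → /g/, /ŋ/ → /n/, /f/ → /ʔ/, giving /gnʊʔmjɔkɔ/.
The consonants /g/, /ʔ/, /m/ cannot be parsed into a legal (C)V syllable (no codas are permitted; onsets are limited to one consonant).
Inserting the epenthetic vowel yields /g/ → /go/, /ʔ/ → /ʔo/, /m/ → /mo/.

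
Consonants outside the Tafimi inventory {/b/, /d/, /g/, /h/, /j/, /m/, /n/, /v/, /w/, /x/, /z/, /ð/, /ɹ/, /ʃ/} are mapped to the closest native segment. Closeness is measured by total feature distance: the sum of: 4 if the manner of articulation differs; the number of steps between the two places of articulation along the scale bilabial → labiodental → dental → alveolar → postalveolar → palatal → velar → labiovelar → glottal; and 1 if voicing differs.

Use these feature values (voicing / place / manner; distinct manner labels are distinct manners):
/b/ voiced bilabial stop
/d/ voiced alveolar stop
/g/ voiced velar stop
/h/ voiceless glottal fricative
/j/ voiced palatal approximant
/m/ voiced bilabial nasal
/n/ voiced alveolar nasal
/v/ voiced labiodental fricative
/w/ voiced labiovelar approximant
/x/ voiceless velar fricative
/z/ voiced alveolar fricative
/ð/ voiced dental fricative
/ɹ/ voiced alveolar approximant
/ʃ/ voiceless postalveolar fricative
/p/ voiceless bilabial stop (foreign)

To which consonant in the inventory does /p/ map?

/b/ is closest: same manner (stop), place distance 0 (bilabial→bilabial), voicing differs (+1); total 1. Next closest is /d/ at distance 4.

b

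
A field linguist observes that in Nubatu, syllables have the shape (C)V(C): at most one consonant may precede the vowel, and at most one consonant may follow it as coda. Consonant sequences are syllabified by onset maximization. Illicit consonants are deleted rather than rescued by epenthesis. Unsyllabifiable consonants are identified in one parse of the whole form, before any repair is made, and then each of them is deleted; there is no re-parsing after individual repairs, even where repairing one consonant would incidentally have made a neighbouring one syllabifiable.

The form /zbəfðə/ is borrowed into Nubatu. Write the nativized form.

The consonants /z/ cannot be parsed into a legal (C)V(C) syllable (at most one coda consonant is licensed; onsets are limited to one consonant).
Deletion applies to /z/.

bəfðə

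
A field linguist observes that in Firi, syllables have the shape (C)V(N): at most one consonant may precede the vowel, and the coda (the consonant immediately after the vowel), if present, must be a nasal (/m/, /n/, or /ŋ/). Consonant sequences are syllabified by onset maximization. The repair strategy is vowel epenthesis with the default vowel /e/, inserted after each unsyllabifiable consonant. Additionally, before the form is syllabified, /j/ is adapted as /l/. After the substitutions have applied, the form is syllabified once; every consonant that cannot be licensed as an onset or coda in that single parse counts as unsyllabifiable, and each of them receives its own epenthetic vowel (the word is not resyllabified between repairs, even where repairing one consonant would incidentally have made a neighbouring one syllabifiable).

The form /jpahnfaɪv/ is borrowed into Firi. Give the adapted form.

Substitution: /j/ → /l/, giving /lpahnfaɪv/.
Under (C)V(N), the unsyllabifiable consonants are /l/, /h/, /n/, /v/ (only a nasal (/m/, /n/, or /ŋ/) is licensed in coda position; onsets are limited to one consonant).
Each unlicensed consonant becomes the onset of a new syllable: /l/ → /le/, /h/ → /he/, /n/ → /ne/, /v/ → /ve/.

lepahenefaɪve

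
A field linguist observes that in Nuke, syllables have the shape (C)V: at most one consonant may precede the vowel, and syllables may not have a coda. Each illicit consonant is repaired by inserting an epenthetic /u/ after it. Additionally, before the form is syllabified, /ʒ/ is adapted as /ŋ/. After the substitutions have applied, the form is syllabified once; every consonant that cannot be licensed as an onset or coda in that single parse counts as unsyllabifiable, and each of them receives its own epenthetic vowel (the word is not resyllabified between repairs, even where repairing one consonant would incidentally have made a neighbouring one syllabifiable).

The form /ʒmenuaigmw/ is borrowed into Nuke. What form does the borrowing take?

ŋumenuaigumuwu

Substitution: /ʒ/ → /ŋ/, giving /ŋmenuaigmw/.
The consonants /ŋ/, /g/, /m/, /w/ cannot be parsed into a legal (C)V syllable (no codas are permitted; onsets are limited to one consonant).
Inserting the epenthetic vowel yields /ŋ/ → /ŋu/, /g/ → /gu/, /m/ → /mu/, /w/ → /wu/.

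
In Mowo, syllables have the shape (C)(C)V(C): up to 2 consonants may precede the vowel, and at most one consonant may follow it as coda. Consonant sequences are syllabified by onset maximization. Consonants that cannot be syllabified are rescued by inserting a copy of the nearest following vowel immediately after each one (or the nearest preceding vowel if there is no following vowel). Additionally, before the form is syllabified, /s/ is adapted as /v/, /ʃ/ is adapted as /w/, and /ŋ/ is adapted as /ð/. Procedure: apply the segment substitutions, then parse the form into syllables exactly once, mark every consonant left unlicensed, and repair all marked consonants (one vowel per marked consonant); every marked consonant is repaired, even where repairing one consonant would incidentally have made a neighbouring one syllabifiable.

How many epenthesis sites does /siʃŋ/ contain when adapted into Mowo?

1

After substitution the input is /viwð/.
The unsyllabifiable consonants are /ð/; each receives one epenthetic vowel.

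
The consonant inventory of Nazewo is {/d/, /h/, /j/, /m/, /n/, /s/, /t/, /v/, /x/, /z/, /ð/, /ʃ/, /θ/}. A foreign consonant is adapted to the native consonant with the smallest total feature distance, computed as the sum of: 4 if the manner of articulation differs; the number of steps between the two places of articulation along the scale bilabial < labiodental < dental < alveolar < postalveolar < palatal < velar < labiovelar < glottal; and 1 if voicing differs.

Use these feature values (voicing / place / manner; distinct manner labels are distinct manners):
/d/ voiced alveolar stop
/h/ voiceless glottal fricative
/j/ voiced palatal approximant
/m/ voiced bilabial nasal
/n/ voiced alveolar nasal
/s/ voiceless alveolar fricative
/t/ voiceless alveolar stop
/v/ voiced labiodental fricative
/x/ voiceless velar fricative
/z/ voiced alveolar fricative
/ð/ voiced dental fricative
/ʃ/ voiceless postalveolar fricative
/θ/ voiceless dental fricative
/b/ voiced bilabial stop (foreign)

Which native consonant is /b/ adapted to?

d

/d/ is closest: same manner (stop), place distance 3 (bilabial→alveolar), same voicing; total 3. Next closest is /m/ at distance 4.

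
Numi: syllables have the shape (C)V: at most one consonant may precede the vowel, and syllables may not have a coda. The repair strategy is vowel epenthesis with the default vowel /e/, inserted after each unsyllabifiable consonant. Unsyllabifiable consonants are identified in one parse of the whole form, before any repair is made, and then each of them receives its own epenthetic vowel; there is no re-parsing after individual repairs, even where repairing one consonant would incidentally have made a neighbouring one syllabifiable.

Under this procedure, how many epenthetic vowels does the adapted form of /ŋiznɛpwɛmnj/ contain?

5

The unsyllabifiable consonants are /z/, /p/, /m/, /n/, /j/; each receives one epenthetic vowel.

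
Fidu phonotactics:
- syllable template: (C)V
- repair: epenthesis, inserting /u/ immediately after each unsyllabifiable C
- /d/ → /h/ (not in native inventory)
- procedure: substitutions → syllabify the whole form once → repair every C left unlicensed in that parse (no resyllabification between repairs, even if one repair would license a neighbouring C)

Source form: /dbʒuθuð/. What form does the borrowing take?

hubuʒuθuðu

Substitution: /d/ → /h/, giving /hbʒuθuð/.
The consonants /h/, /b/, /ð/ cannot be parsed into a legal (C)V syllable (no codas are permitted; onsets are limited to one consonant).
Epenthesis after each stranded consonant: /h/ → /hu/, /b/ → /bu/, /ð/ → /ðu/.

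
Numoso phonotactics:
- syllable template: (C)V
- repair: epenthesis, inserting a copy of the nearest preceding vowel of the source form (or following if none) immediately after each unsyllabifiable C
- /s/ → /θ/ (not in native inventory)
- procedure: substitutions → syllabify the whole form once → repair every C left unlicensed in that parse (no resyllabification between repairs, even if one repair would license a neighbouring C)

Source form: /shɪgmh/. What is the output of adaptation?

θɪhɪgɪmɪhɪ

Substitution: /s/ → /θ/, giving /θhɪgmh/.
Syllabifying with onset maximization leaves /θ/, /g/, /m/, /h/ stranded (no codas are permitted; onsets are limited to one consonant).
Inserting the epenthetic vowel yields /θ/ → /θɪ/, /g/ → /gɪ/, /m/ → /mɪ/, /h/ → /hɪ/.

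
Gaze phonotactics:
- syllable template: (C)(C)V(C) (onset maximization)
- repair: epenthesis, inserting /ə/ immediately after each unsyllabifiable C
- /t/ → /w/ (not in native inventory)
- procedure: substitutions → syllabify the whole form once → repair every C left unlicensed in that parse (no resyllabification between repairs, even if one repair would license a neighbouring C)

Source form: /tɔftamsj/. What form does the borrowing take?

wɔfwamsəjə

Substitution: /t/ → /w/, giving /wɔfwamsj/.
Under (C)(C)V(C), the unsyllabifiable consonants are /s/, /j/ (at most one coda consonant is licensed; onsets may contain at most 2 consonants).
Inserting the epenthetic vowel yields /s/ → /sə/, /j/ → /jə/.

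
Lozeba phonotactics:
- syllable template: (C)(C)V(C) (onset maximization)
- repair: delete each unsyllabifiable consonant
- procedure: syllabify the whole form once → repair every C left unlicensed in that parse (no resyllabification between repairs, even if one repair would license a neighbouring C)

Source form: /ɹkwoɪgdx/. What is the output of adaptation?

Syllabifying with onset maximization leaves /ɹ/, /d/, /x/ stranded (at most one coda consonant is licensed; onsets may contain at most 2 consonants).
Deletion applies to /ɹ/, /d/, /x/.

kwoɪg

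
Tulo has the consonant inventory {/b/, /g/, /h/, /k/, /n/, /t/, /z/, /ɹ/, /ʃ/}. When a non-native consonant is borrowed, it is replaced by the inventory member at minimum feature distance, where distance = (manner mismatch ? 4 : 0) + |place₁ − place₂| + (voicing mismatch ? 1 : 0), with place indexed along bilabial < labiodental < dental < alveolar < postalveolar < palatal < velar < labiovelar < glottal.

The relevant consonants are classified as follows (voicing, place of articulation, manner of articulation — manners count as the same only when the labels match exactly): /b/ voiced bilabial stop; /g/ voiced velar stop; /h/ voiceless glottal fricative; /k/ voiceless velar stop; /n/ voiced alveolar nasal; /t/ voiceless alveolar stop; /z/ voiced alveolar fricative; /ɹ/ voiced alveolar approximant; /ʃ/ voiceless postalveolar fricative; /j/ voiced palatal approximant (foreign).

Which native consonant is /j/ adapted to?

/ɹ/ is closest: same manner (approximant), place distance 2 (palatal→alveolar), same voicing; total 2. Next closest is /g/ at distance 5.

ɹ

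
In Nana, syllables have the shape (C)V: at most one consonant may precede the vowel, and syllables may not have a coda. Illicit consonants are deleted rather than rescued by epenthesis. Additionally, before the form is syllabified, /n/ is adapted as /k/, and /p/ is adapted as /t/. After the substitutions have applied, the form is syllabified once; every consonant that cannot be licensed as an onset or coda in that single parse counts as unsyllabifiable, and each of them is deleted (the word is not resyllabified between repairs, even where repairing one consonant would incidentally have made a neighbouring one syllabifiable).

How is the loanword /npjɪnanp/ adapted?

jɪka

Substitution: /n/ → /k/, /p/ → /t/, giving /ktjɪkakt/.
Under (C)V, the unsyllabifiable consonants are /k/, /t/, /k/, /t/ (no codas are permitted; onsets are limited to one consonant).
Deletion applies to /k/, /t/, /k/, /t/.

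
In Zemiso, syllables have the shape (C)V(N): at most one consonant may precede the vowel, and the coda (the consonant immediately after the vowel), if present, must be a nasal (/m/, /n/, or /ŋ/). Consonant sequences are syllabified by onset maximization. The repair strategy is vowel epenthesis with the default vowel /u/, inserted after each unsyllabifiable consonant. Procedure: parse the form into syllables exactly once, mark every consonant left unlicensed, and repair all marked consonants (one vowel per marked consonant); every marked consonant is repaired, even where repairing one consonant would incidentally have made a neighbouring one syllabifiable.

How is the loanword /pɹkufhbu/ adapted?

puɹukufuhubu

The consonants /p/, /ɹ/, /f/, /h/ cannot be parsed into a legal (C)V(N) syllable (only a nasal (/m/, /n/, or /ŋ/) is licensed in coda position; onsets are limited to one consonant).
Epenthesis after each stranded consonant: /p/ → /pu/, /ɹ/ → /ɹu/, /f/ → /fu/, /h/ → /hu/.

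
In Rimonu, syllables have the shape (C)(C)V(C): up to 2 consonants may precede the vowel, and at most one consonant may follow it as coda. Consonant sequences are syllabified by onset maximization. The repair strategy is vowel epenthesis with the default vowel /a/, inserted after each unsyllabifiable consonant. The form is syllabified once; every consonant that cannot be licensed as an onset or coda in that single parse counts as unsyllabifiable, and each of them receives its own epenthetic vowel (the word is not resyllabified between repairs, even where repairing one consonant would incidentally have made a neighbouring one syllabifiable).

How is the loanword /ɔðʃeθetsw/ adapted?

ɔðʃeθetsawa

Under (C)(C)V(C), the unsyllabifiable consonants are /s/, /w/ (at most one coda consonant is licensed; onsets may contain at most 2 consonants).
Each unlicensed consonant becomes the onset of a new syllable: /s/ → /sa/, /w/ → /wa/.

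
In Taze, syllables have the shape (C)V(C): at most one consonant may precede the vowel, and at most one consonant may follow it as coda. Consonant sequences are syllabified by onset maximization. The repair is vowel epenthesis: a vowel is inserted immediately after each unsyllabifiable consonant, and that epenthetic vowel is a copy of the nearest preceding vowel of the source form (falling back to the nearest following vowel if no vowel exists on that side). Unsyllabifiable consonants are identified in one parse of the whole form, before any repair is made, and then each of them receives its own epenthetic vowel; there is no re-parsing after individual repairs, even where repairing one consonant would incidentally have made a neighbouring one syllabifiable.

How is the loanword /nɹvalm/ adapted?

naɹavalma

Under (C)V(C), the unsyllabifiable consonants are /n/, /ɹ/, /m/ (at most one coda consonant is licensed; onsets are limited to one consonant).
Inserting the epenthetic vowel yields /n/ → /na/, /ɹ/ → /ɹa/, /m/ → /ma/.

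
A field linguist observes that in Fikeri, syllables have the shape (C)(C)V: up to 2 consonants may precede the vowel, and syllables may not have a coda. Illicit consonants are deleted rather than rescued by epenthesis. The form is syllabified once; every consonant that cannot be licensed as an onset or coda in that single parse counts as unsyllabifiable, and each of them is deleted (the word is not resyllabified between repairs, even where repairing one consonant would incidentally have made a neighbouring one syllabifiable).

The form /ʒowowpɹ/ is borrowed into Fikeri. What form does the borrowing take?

ʒowo

The consonants /w/, /p/, /ɹ/ cannot be parsed into a legal (C)(C)V syllable (no codas are permitted; onsets may contain at most 2 consonants).
Each unlicensed consonant is deleted: /w/, /p/, /ɹ/.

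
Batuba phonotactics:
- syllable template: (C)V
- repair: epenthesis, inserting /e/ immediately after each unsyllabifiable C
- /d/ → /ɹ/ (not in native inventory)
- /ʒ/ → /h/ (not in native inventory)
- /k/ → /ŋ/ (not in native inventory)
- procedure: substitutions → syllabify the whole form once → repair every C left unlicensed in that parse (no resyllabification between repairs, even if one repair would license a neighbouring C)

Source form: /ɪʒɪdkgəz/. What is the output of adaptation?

ɪhɪɹeŋegəze

Substitution: /ʒ/ → /h/, /d/ → /ɹ/, /k/ → /ŋ/, giving /ɪhɪɹŋgəz/.
Under (C)V, the unsyllabifiable consonants are /ɹ/, /ŋ/, /z/ (no codas are permitted; onsets are limited to one consonant).
Each unlicensed consonant becomes the onset of a new syllable: /ɹ/ → /ɹe/, /ŋ/ → /ŋe/, /z/ → /ze/.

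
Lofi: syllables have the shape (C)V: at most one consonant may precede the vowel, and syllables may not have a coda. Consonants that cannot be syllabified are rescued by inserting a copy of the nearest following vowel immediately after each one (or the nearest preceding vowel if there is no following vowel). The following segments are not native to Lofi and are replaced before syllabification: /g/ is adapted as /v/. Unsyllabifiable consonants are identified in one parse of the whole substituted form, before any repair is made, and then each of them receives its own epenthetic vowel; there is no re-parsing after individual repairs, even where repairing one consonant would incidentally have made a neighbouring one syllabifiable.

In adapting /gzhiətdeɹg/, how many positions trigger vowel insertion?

5

After substitution the input is /vzhiətdeɹv/.
The unsyllabifiable consonants are /v/, /z/, /t/, /ɹ/, /v/; each receives one epenthetic vowel.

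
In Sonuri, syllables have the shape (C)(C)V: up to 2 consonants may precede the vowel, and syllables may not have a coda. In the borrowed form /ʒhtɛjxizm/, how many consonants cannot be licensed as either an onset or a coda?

Syllabifying with onset maximization leaves /ʒ/, /z/, /m/ stranded (no codas are permitted; onsets may contain at most 2 consonants).

3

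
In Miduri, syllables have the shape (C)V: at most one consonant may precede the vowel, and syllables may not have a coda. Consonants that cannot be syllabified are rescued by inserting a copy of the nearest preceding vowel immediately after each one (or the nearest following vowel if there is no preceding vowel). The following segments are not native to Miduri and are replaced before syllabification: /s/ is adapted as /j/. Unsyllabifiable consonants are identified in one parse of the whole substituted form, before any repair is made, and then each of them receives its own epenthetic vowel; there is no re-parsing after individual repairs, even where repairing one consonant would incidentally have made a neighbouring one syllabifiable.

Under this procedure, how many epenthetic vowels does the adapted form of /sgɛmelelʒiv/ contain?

After substitution the input is /jgɛmelelʒiv/.
The unsyllabifiable consonants are /j/, /l/, /v/; each receives one epenthetic vowel.

3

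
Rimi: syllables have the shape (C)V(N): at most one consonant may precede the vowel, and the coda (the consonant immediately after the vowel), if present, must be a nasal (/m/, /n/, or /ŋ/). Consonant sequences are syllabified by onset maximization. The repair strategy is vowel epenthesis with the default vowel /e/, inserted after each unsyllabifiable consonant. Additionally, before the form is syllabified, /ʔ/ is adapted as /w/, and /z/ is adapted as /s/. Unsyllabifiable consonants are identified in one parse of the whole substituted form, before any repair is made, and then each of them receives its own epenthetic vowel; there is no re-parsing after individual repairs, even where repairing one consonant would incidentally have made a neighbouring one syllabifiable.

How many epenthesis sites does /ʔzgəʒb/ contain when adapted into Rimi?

After substitution the input is /wsgəʒb/.
The unsyllabifiable consonants are /w/, /s/, /ʒ/, /b/; each receives one epenthetic vowel.

4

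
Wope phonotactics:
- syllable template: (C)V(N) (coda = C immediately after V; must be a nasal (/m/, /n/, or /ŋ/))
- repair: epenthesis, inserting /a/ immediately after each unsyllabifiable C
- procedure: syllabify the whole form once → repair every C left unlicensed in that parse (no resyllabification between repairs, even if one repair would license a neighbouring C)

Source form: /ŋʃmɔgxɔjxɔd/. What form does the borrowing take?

ŋaʃamɔgaxɔjaxɔda

Syllabifying with onset maximization leaves /ŋ/, /ʃ/, /g/, /j/, /d/ stranded (only a nasal (/m/, /n/, or /ŋ/) is licensed in coda position; onsets are limited to one consonant).
Inserting the epenthetic vowel yields /ŋ/ → /ŋa/, /ʃ/ → /ʃa/, /g/ → /ga/, /j/ → /ja/, /d/ → /da/.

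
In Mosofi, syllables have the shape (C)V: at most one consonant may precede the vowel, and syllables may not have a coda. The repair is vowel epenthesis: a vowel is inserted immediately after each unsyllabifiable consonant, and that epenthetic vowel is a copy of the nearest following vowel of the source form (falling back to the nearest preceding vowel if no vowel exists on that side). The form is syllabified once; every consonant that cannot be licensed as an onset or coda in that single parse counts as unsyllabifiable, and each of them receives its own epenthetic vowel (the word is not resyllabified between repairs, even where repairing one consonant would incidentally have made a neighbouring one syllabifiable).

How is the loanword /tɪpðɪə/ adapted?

The consonants /p/ cannot be parsed into a legal (C)V syllable (no codas are permitted; onsets are limited to one consonant).
Epenthesis after each stranded consonant: /p/ → /pɪ/.

tɪpɪðɪə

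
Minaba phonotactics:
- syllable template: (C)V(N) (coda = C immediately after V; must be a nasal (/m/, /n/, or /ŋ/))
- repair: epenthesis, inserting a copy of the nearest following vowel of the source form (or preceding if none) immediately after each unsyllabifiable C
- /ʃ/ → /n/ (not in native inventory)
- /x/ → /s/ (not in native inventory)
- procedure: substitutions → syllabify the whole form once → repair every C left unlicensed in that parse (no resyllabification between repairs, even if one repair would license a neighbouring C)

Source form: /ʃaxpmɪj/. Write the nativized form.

Substitution: /ʃ/ → /n/, /x/ → /s/, giving /naspmɪj/.
Syllabifying with onset maximization leaves /s/, /p/, /j/ stranded (only a nasal (/m/, /n/, or /ŋ/) is licensed in coda position; onsets are limited to one consonant).
Epenthesis after each stranded consonant: /s/ → /sɪ/, /p/ → /pɪ/, /j/ → /jɪ/.

nasɪpɪmɪjɪ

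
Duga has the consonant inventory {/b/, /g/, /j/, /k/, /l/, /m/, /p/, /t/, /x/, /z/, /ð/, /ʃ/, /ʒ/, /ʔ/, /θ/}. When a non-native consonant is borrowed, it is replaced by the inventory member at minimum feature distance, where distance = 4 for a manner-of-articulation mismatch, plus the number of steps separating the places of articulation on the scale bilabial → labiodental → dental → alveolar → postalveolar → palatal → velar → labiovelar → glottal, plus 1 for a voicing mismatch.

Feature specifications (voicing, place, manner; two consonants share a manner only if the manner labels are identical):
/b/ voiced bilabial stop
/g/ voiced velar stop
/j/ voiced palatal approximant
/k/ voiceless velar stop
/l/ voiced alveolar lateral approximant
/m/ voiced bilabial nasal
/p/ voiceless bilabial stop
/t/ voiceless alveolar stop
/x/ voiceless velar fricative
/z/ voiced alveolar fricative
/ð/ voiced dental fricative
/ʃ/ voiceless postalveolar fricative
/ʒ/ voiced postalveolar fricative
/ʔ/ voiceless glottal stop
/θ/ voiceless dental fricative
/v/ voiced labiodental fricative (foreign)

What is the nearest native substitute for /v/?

/ð/ is closest: same manner (fricative), place distance 1 (labiodental→dental), same voicing; total 1. Next closest is /z/ at distance 2.

ð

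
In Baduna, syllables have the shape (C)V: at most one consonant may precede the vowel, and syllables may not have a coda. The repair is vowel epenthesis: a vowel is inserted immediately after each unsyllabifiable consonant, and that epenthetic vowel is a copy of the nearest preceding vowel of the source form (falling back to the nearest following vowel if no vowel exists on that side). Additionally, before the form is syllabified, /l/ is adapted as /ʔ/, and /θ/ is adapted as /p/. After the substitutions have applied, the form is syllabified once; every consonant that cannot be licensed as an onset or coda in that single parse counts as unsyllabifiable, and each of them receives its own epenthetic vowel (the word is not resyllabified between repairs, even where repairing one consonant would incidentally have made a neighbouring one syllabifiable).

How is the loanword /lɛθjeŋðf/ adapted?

Substitution: /l/ → /ʔ/, /θ/ → /p/, giving /ʔɛpjeŋðf/.
The consonants /p/, /ŋ/, /ð/, /f/ cannot be parsed into a legal (C)V syllable (no codas are permitted; onsets are limited to one consonant).
Epenthesis after each stranded consonant: /p/ → /pɛ/, /ŋ/ → /ŋe/, /ð/ → /ðe/, /f/ → /fe/.

ʔɛpɛjeŋeðefe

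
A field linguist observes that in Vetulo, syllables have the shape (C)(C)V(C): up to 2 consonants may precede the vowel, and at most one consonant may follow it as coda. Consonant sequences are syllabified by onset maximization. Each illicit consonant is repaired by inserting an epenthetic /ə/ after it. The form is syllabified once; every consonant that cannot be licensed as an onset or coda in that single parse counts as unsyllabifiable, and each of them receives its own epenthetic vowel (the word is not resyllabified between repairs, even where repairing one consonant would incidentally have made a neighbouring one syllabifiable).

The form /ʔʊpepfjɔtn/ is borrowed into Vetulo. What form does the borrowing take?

The consonants /n/ cannot be parsed into a legal (C)(C)V(C) syllable (at most one coda consonant is licensed; onsets may contain at most 2 consonants).
Epenthesis after each stranded consonant: /n/ → /nə/.

ʔʊpepfjɔtnə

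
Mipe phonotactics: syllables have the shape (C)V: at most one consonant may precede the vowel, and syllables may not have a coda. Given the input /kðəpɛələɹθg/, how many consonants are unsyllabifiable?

Syllabifying with onset maximization leaves /k/, /ɹ/, /θ/, /g/ stranded (no codas are permitted; onsets are limited to one consonant).

4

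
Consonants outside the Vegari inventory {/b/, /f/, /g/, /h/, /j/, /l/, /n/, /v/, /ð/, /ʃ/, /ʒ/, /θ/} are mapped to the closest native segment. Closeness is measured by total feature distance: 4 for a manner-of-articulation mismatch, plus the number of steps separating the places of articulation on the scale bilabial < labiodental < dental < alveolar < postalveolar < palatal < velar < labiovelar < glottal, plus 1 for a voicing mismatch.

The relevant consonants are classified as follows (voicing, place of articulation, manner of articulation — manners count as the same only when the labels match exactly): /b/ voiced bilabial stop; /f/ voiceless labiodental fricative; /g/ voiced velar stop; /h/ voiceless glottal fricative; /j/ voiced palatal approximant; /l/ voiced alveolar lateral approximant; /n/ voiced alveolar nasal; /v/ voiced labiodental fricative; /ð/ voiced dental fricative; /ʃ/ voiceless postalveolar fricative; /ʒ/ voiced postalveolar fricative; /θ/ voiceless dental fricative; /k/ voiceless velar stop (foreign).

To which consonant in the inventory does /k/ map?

/g/ is closest: same manner (stop), place distance 0 (velar→velar), voicing differs (+1); total 1. Next closest is /h/ at distance 6.

g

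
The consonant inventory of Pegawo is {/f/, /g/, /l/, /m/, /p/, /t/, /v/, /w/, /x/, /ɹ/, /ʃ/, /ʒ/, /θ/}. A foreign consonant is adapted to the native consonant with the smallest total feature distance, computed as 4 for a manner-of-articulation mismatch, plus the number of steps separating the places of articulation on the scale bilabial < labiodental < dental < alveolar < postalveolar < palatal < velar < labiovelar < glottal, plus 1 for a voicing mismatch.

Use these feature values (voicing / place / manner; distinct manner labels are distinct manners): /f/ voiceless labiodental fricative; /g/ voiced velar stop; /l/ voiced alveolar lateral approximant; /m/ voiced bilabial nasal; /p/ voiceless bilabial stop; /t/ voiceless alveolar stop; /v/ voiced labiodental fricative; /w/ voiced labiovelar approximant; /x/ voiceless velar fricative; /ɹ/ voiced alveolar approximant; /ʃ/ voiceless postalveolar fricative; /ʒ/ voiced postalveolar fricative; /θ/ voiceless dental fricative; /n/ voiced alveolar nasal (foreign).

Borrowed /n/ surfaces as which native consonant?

m

/m/ is closest: same manner (nasal), place distance 3 (alveolar→bilabial), same voicing; total 3. Next closest is /l/ at distance 4.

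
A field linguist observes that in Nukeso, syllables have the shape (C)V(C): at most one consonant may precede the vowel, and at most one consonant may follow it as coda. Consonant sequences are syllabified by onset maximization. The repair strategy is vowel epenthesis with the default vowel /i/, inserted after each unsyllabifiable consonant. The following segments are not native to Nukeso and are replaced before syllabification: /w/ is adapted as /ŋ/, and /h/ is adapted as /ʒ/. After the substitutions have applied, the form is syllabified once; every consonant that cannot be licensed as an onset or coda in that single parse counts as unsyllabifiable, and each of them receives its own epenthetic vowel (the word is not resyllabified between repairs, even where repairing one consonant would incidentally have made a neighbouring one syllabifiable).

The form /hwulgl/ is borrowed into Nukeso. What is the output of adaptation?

ʒiŋulgili

Substitution: /h/ → /ʒ/, /w/ → /ŋ/, giving /ʒŋulgl/.
Under (C)V(C), the unsyllabifiable consonants are /ʒ/, /g/, /l/ (at most one coda consonant is licensed; onsets are limited to one consonant).
Epenthesis after each stranded consonant: /ʒ/ → /ʒi/, /g/ → /gi/, /l/ → /li/.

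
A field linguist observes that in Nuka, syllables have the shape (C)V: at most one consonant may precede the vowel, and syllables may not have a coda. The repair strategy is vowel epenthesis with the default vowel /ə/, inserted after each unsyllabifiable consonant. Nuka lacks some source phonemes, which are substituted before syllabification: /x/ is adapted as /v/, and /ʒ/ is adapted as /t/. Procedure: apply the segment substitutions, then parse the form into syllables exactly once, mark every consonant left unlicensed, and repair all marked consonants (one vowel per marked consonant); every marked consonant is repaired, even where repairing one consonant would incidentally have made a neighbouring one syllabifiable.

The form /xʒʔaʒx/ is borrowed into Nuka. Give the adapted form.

vətəʔatəvə

Substitution: /x/ → /v/, /ʒ/ → /t/, giving /vtʔatv/.
Syllabifying with onset maximization leaves /v/, /t/, /t/, /v/ stranded (no codas are permitted; onsets are limited to one consonant).
Epenthesis after each stranded consonant: /v/ → /və/, /t/ → /tə/, /t/ → /tə/, /v/ → /və/.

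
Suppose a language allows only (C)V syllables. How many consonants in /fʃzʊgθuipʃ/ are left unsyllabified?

The consonants /f/, /ʃ/, /g/, /p/, /ʃ/ cannot be parsed into a legal (C)V syllable (no codas are permitted; onsets are limited to one consonant).

5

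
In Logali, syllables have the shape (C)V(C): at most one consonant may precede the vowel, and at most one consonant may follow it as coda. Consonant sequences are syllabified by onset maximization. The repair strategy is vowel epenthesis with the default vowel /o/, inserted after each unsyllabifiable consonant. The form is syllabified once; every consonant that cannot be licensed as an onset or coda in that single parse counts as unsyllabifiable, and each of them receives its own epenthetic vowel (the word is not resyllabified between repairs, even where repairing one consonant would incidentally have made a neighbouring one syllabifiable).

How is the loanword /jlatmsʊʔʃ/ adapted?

Syllabifying with onset maximization leaves /j/, /m/, /ʃ/ stranded (at most one coda consonant is licensed; onsets are limited to one consonant).
Each unlicensed consonant becomes the onset of a new syllable: /j/ → /jo/, /m/ → /mo/, /ʃ/ → /ʃo/.

jolatmosʊʔʃo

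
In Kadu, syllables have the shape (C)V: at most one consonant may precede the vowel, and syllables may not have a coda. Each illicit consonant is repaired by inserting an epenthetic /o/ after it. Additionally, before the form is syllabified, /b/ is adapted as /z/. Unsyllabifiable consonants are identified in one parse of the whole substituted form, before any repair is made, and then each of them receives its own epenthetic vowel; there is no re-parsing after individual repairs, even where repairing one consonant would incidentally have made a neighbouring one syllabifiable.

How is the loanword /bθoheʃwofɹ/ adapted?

Substitution: /b/ → /z/, giving /zθoheʃwofɹ/.
Under (C)V, the unsyllabifiable consonants are /z/, /ʃ/, /f/, /ɹ/ (no codas are permitted; onsets are limited to one consonant).
Epenthesis after each stranded consonant: /z/ → /zo/, /ʃ/ → /ʃo/, /f/ → /fo/, /ɹ/ → /ɹo/.

zoθoheʃowofoɹo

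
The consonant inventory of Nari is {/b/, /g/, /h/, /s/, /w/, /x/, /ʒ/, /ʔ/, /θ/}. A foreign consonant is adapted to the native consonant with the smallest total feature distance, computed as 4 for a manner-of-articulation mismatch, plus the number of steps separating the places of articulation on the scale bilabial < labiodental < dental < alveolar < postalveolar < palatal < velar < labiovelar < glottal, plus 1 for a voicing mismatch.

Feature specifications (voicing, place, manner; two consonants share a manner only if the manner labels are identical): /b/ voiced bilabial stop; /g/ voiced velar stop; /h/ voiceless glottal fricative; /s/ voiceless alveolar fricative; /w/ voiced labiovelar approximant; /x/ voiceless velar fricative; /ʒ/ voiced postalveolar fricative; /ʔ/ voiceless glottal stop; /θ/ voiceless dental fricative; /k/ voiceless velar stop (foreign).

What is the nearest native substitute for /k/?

/g/ is closest: same manner (stop), place distance 0 (velar→velar), voicing differs (+1); total 1. Next closest is /ʔ/ at distance 2.

g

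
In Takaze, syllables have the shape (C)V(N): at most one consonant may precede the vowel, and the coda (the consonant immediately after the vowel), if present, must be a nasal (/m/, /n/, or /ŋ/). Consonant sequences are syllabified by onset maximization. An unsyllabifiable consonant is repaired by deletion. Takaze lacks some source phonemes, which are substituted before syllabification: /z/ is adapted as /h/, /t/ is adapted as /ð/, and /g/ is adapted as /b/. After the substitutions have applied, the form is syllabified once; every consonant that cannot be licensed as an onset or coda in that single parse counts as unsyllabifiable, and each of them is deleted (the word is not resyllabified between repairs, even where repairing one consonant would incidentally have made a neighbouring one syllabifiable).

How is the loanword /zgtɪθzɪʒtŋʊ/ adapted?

ðɪhɪŋʊ

Substitution: /z/ → /h/, /g/ → /b/, /t/ → /ð/, giving /hbðɪθhɪʒðŋʊ/.
The consonants /h/, /b/, /θ/, /ʒ/, /ð/ cannot be parsed into a legal (C)V(N) syllable (only a nasal (/m/, /n/, or /ŋ/) is licensed in coda position; onsets are limited to one consonant).
Deletion applies to /h/, /b/, /θ/, /ʒ/, /ð/.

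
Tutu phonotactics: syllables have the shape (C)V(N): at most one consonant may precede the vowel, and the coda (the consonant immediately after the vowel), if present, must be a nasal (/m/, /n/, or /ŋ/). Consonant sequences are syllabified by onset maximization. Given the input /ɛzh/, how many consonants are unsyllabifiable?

2

The consonants /z/, /h/ cannot be parsed into a legal (C)V(N) syllable (only a nasal (/m/, /n/, or /ŋ/) is licensed in coda position; onsets are limited to one consonant).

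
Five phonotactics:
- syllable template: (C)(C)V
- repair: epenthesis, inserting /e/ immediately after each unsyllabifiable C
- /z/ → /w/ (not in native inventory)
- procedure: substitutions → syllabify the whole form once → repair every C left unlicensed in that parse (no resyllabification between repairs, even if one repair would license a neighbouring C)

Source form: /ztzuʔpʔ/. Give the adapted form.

Substitution: /z/ → /w/, giving /wtwuʔpʔ/.
Syllabifying with onset maximization leaves /w/, /ʔ/, /p/, /ʔ/ stranded (no codas are permitted; onsets may contain at most 2 consonants).
Epenthesis after each stranded consonant: /w/ → /we/, /ʔ/ → /ʔe/, /p/ → /pe/, /ʔ/ → /ʔe/.

wetwuʔepeʔe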